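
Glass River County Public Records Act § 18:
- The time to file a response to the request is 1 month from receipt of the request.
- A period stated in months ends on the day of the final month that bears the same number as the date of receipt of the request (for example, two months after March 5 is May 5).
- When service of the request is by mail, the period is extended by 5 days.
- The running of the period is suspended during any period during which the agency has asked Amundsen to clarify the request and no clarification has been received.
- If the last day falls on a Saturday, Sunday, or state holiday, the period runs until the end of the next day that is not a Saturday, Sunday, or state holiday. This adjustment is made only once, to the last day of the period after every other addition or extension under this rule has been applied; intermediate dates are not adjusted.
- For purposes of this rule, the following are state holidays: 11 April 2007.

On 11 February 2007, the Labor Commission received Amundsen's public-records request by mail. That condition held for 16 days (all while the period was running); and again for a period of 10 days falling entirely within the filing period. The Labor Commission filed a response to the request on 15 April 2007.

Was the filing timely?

1 month after 11 February 2007 is March 11, 2007.
Service was by mail, adding 5 days: March 11, 2007 + 5 days = March 16, 2007.
Tolling adds 16 days: March 16, 2007 + 16 days = April 1, 2007.
Tolling adds 10 days: April 1, 2007 + 10 days = April 11, 2007.
April 11, 2007 is a listed holiday. The next qualifying day is April 12, 2007.
The deadline is April 12, 2007; the filing on April 15, 2007 is after that date.

No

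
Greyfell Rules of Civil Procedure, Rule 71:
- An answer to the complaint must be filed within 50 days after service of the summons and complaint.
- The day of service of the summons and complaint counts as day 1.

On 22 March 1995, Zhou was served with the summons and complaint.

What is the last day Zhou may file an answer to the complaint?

Counting 22 March 1995 as day 1, day 50 is May 10, 1995.

May 10, 1995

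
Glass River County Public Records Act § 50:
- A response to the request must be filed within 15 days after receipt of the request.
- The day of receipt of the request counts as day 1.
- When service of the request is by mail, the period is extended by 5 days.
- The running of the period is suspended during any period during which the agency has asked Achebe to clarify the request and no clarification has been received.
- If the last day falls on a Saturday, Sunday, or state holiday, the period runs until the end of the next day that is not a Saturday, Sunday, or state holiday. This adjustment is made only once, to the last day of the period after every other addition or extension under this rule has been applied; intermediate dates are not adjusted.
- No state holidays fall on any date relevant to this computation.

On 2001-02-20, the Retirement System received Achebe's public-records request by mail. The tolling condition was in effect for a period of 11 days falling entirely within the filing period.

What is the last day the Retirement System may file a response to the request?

Counting 2001-02-20 as day 1, day 15 is March 6, 2001.
Service was by mail, adding 5 days: March 6, 2001 + 5 days = March 11, 2001.
Tolling adds 11 days: March 11, 2001 + 11 days = March 22, 2001.
March 22, 2001 is a Thursday and not a state holiday, so no extension applies.

March 22, 2001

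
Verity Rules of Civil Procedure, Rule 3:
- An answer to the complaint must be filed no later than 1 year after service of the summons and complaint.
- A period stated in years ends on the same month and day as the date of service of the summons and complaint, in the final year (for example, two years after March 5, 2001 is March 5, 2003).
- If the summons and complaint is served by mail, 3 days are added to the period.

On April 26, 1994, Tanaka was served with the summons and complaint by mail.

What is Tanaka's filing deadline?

1 year after April 26, 1994 is April 26, 1995.
Service was by mail, adding 3 days: April 26, 1995 + 3 days = April 29, 1995.

April 29, 1995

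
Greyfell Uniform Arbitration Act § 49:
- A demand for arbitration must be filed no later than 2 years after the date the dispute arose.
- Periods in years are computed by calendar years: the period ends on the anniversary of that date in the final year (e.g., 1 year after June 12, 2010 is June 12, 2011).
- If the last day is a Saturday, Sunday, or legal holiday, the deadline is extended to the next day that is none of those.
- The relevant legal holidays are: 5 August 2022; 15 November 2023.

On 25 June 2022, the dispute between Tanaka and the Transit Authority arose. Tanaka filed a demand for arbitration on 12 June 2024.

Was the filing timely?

Yes

2 years after 25 June 2022 is June 25, 2024.
June 25, 2024 is a Tuesday and not a legal holiday, so no extension applies.
The deadline is June 25, 2024; the filing on June 12, 2024 is on or before that date.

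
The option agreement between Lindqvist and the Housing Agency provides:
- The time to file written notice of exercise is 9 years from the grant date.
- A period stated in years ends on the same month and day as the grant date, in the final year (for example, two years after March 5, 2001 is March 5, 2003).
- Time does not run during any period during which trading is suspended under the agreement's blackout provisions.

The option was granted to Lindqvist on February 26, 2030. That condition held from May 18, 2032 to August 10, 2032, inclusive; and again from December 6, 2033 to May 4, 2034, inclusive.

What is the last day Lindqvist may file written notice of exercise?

9 years after February 26, 2030 is February 26, 2039.
From May 18, 2032 through August 10, 2032 inclusive is 85 days; tolling adds 85 days: February 26, 2039 + 85 days = May 22, 2039.
From December 6, 2033 through May 4, 2034 inclusive is 150 days; tolling adds 150 days: May 22, 2039 + 150 days = October 19, 2039.

October 19, 2039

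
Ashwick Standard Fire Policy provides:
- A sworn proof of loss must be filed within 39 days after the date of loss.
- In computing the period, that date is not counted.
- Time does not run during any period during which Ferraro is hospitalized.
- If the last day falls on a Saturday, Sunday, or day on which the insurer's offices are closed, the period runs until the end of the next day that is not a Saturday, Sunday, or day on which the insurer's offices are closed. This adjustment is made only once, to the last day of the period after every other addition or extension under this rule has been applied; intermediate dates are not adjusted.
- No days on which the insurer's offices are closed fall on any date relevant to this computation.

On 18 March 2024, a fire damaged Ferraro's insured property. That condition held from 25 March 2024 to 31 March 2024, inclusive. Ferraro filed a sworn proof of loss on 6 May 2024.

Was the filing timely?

No

39 days after 18 March 2024 is April 26, 2024.
From March 25, 2024 through March 31, 2024 inclusive is 7 days; tolling adds 7 days: April 26, 2024 + 7 days = May 3, 2024.
May 3, 2024 is a Friday and not a day on which the insurer's offices are closed, so no extension applies.
The deadline is May 3, 2024; the filing on May 6, 2024 is after that date.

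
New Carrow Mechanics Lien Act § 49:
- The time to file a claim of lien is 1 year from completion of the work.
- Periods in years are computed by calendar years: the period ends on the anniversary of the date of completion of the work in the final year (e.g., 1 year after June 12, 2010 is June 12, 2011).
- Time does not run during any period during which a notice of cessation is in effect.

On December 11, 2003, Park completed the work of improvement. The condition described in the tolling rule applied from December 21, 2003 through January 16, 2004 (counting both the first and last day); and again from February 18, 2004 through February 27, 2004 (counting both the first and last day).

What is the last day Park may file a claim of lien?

1 year after December 11, 2003 is December 11, 2004.
From December 21, 2003 through January 16, 2004 inclusive is 27 days; tolling adds 27 days: December 11, 2004 + 27 days = January 7, 2005.
From February 18, 2004 through February 27, 2004 inclusive is 10 days; tolling adds 10 days: January 7, 2005 + 10 days = January 17, 2005.

January 17, 2005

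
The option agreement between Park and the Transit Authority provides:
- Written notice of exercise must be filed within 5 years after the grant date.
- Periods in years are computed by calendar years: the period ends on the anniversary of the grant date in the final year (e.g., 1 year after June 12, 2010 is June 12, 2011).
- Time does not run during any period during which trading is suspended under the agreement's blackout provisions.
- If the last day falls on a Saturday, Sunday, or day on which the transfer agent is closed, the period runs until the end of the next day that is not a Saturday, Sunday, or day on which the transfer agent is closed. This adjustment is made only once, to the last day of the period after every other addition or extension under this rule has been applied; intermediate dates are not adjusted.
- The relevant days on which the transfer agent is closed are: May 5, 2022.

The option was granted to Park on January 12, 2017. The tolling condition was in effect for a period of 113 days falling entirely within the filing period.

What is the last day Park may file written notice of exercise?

5 years after January 12, 2017 is January 12, 2022.
Tolling adds 113 days: January 12, 2022 + 113 days = May 5, 2022.
May 5, 2022 is a listed holiday. The next qualifying day is May 6, 2022.

May 6, 2022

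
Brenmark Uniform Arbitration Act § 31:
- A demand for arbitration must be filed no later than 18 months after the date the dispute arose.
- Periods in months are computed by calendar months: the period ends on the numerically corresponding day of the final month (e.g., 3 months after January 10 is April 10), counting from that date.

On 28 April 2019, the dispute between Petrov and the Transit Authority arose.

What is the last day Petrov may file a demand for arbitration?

October 28, 2020

18 months after 28 April 2019 is October 28, 2020.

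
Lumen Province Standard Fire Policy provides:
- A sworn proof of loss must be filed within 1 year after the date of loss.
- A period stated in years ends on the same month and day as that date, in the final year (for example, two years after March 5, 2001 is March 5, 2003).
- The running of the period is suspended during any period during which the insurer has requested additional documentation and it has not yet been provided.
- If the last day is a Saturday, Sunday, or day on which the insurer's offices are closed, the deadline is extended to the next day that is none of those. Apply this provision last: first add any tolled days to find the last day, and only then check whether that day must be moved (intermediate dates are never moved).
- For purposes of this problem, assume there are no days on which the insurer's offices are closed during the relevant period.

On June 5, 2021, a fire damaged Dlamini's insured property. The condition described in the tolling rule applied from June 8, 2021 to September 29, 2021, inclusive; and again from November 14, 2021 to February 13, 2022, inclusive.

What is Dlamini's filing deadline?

1 year after June 5, 2021 is June 5, 2022.
From June 8, 2021 through September 29, 2021 inclusive is 114 days; tolling adds 114 days: June 5, 2022 + 114 days = September 27, 2022.
From November 14, 2021 through February 13, 2022 inclusive is 92 days; tolling adds 92 days: September 27, 2022 + 92 days = December 28, 2022.
December 28, 2022 is a Wednesday and not a day on which the insurer's offices are closed, so no extension applies.

December 28, 2022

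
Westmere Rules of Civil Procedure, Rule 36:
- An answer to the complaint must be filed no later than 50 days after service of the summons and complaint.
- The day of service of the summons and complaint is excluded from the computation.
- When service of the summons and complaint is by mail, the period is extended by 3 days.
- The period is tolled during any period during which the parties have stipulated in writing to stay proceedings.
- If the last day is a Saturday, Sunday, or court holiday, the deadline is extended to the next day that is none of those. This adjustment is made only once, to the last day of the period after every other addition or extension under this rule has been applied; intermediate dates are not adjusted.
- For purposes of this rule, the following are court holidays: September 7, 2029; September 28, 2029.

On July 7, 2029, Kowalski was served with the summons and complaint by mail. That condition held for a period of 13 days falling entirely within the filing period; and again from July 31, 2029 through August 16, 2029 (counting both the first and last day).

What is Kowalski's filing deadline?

50 days after July 7, 2029 is August 26, 2029.
Service was by mail, adding 3 days: August 26, 2029 + 3 days = August 29, 2029.
Tolling adds 13 days: August 29, 2029 + 13 days = September 11, 2029.
From July 31, 2029 through August 16, 2029 inclusive is 17 days; tolling adds 17 days: September 11, 2029 + 17 days = September 28, 2029.
September 28, 2029 is a listed holiday; September 29, 2029 is Saturday; September 30, 2029 is Sunday. The next qualifying day is October 1, 2029.

October 1, 2029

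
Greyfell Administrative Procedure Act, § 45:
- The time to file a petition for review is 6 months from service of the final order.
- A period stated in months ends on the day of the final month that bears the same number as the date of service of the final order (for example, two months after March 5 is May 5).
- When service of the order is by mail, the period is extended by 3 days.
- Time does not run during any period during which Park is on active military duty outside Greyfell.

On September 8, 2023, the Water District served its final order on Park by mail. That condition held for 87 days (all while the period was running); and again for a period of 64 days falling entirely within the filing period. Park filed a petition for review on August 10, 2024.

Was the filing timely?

No

6 months after September 8, 2023 is March 8, 2024.
Service was by mail, adding 3 days: March 8, 2024 + 3 days = March 11, 2024.
Tolling adds 87 days: March 11, 2024 + 87 days = June 6, 2024.
Tolling adds 64 days: June 6, 2024 + 64 days = August 9, 2024.
The deadline is August 9, 2024; the filing on August 10, 2024 is after that date.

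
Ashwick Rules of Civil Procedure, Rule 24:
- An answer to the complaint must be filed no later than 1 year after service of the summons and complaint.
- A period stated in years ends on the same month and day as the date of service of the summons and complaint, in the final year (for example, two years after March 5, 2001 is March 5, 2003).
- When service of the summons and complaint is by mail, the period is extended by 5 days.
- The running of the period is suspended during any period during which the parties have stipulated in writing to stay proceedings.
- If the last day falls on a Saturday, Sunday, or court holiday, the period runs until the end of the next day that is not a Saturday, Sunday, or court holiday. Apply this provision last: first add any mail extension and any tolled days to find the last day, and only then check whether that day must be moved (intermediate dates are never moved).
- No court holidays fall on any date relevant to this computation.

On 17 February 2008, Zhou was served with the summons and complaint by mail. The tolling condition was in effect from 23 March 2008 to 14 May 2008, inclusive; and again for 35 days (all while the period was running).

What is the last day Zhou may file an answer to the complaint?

1 year after 17 February 2008 is February 17, 2009.
Service was by mail, adding 5 days: February 17, 2009 + 5 days = February 22, 2009.
From March 23, 2008 through May 14, 2008 inclusive is 53 days; tolling adds 53 days: February 22, 2009 + 53 days = April 16, 2009.
Tolling adds 35 days: April 16, 2009 + 35 days = May 21, 2009.
May 21, 2009 is a Thursday and not a court holiday, so no extension applies.

May 21, 2009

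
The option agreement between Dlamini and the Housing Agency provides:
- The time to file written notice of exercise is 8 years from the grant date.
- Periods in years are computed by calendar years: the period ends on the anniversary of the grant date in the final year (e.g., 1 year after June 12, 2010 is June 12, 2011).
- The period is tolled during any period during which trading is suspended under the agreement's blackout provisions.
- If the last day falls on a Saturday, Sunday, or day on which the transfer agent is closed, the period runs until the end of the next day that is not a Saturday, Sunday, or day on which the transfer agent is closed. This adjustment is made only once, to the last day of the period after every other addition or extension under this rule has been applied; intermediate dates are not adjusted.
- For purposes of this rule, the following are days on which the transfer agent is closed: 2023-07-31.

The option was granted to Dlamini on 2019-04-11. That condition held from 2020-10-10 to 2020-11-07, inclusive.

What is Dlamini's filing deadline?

May 10, 2027

8 years after 2019-04-11 is April 11, 2027.
From October 10, 2020 through November 7, 2020 inclusive is 29 days; tolling adds 29 days: April 11, 2027 + 29 days = May 10, 2027.
May 10, 2027 is a Monday and not a day on which the transfer agent is closed, so no extension applies.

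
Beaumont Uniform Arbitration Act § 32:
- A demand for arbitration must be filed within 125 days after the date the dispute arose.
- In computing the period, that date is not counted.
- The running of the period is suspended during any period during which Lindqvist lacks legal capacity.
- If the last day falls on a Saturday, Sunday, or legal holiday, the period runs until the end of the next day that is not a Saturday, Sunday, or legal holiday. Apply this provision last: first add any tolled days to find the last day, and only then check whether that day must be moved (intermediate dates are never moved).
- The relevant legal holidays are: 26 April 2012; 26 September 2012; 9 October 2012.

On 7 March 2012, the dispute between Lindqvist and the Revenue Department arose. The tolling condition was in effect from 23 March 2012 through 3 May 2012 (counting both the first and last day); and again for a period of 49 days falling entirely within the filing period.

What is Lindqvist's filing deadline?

October 10, 2012

125 days after 7 March 2012 is July 10, 2012.
From March 23, 2012 through May 3, 2012 inclusive is 42 days; tolling adds 42 days: July 10, 2012 + 42 days = August 21, 2012.
Tolling adds 49 days: August 21, 2012 + 49 days = October 9, 2012.
October 9, 2012 is a listed holiday. The next qualifying day is October 10, 2012.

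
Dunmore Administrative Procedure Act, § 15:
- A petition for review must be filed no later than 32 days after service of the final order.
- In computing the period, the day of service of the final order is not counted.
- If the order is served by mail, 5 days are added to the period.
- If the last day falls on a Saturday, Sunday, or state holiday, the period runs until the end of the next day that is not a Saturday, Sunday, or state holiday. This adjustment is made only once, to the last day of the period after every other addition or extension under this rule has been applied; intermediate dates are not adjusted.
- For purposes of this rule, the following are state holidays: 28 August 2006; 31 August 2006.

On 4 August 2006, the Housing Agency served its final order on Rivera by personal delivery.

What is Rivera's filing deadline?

September 5, 2006

32 days after 4 August 2006 is September 5, 2006.
Service was not by mail, so no mail extension applies.
September 5, 2006 is a Tuesday and not a state holiday, so no extension applies.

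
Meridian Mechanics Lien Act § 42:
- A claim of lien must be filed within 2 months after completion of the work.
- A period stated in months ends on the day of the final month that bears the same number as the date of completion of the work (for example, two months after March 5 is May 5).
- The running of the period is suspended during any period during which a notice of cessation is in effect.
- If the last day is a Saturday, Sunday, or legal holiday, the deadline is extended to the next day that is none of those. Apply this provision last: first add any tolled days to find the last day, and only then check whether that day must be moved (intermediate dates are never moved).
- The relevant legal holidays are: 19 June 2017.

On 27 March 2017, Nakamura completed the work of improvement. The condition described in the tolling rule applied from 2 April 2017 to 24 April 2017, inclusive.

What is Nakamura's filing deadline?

2 months after 27 March 2017 is May 27, 2017.
From April 2, 2017 through April 24, 2017 inclusive is 23 days; tolling adds 23 days: May 27, 2017 + 23 days = June 19, 2017.
June 19, 2017 is a listed holiday. The next qualifying day is June 20, 2017.

June 20, 2017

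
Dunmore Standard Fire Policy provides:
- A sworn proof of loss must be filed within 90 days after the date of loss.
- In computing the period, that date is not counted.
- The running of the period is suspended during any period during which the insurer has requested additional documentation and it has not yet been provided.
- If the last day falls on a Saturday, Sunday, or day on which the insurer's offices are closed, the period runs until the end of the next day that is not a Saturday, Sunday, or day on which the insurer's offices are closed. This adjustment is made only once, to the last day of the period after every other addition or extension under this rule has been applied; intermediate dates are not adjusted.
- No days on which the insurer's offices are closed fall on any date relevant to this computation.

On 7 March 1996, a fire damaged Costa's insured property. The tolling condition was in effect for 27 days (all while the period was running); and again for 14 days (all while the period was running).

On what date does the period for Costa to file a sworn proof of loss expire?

July 16, 1996

90 days after 7 March 1996 is June 5, 1996.
Tolling adds 27 days: June 5, 1996 + 27 days = July 2, 1996.
Tolling adds 14 days: July 2, 1996 + 14 days = July 16, 1996.
July 16, 1996 is a Tuesday and not a day on which the insurer's offices are closed, so no extension applies.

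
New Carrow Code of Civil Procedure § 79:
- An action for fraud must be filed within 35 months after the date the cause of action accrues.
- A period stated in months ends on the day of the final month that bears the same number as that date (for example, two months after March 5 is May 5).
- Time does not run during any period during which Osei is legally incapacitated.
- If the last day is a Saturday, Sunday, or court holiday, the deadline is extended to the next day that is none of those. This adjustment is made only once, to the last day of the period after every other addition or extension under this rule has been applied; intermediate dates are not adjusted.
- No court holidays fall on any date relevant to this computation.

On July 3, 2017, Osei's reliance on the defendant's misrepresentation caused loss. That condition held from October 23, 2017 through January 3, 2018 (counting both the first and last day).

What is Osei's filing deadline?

35 months after July 3, 2017 is June 3, 2020.
From October 23, 2017 through January 3, 2018 inclusive is 73 days; tolling adds 73 days: June 3, 2020 + 73 days = August 15, 2020.
August 15, 2020 is Saturday; August 16, 2020 is Sunday. The next qualifying day is August 17, 2020.

August 17, 2020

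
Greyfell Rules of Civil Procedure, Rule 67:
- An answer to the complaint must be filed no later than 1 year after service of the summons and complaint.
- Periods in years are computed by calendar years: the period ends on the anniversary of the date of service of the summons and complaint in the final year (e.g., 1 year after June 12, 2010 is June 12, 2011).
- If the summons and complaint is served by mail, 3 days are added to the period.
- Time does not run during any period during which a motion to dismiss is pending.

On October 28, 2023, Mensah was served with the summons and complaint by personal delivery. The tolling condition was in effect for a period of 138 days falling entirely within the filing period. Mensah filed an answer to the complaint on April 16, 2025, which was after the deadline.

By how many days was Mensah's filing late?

32 days

1 year after October 28, 2023 is October 28, 2024.
Service was not by mail, so no mail extension applies.
Tolling adds 138 days: October 28, 2024 + 138 days = March 15, 2025.
The deadline is March 15, 2025; from March 15, 2025 to April 16, 2025 is 32 days.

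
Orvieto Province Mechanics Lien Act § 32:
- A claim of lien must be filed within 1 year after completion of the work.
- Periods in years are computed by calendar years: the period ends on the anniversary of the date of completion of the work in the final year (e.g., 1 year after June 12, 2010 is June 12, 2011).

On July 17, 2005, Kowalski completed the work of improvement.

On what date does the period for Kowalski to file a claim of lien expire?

1 year after July 17, 2005 is July 17, 2006.

July 17, 2006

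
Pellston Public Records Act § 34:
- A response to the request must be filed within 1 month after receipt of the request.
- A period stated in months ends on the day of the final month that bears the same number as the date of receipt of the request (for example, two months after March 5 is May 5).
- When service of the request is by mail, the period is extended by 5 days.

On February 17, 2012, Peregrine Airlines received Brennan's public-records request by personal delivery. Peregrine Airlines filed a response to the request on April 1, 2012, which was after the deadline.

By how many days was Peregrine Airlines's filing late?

1 month after February 17, 2012 is March 17, 2012.
Service was not by mail, so no mail extension applies.
The deadline is March 17, 2012; from March 17, 2012 to April 1, 2012 is 15 days.

15 days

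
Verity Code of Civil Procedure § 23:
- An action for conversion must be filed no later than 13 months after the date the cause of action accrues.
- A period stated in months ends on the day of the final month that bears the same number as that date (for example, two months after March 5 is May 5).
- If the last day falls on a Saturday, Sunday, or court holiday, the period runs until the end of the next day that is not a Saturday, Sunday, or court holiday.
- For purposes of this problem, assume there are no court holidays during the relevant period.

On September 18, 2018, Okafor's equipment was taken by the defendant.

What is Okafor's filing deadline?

October 18, 2019

13 months after September 18, 2018 is October 18, 2019.
October 18, 2019 is a Friday and not a court holiday, so no extension applies.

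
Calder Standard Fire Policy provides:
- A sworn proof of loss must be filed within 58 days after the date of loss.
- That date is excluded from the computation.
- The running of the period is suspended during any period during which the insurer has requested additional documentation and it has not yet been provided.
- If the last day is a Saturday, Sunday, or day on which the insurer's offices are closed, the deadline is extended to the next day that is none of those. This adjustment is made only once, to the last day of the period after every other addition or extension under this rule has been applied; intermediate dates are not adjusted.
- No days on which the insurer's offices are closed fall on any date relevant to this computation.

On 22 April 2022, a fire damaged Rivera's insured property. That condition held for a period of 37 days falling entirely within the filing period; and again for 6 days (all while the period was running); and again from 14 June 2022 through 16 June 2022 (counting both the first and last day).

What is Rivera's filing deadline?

58 days after 22 April 2022 is June 19, 2022.
Tolling adds 37 days: June 19, 2022 + 37 days = July 26, 2022.
Tolling adds 6 days: July 26, 2022 + 6 days = August 1, 2022.
From June 14, 2022 through June 16, 2022 inclusive is 3 days; tolling adds 3 days: August 1, 2022 + 3 days = August 4, 2022.
August 4, 2022 is a Thursday and not a day on which the insurer's offices are closed, so no extension applies.

August 4, 2022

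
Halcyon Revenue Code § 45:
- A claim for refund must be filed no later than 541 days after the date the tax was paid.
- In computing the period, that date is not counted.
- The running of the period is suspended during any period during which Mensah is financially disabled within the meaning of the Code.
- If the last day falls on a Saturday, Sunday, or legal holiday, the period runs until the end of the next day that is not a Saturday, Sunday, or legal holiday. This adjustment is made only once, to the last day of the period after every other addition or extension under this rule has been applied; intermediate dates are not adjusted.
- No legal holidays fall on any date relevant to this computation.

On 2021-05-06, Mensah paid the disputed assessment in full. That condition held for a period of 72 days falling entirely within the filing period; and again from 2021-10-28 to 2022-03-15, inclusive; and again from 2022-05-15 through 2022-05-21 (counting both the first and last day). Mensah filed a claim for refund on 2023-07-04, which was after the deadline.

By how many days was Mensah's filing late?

29 days

541 days after 2021-05-06 is October 29, 2022.
Tolling adds 72 days: October 29, 2022 + 72 days = January 9, 2023.
From October 28, 2021 through March 15, 2022 inclusive is 139 days; tolling adds 139 days: January 9, 2023 + 139 days = May 28, 2023.
From May 15, 2022 through May 21, 2022 inclusive is 7 days; tolling adds 7 days: May 28, 2023 + 7 days = June 4, 2023.
June 4, 2023 is Sunday. The next qualifying day is June 5, 2023.
The deadline is June 5, 2023; from June 5, 2023 to July 4, 2023 is 29 days.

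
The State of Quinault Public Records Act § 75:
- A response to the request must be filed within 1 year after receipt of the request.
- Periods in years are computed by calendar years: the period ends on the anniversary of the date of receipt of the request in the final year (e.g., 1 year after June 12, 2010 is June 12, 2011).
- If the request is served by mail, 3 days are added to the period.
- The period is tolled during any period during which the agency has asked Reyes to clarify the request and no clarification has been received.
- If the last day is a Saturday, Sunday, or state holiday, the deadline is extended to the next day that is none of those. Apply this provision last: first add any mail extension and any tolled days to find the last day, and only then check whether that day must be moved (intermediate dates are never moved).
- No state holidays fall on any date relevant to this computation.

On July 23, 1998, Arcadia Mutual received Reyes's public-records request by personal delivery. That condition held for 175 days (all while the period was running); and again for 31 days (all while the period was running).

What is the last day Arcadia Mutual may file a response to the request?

1 year after July 23, 1998 is July 23, 1999.
Service was not by mail, so no mail extension applies.
Tolling adds 175 days: July 23, 1999 + 175 days = January 14, 2000.
Tolling adds 31 days: January 14, 2000 + 31 days = February 14, 2000.
February 14, 2000 is a Monday and not a state holiday, so no extension applies.

February 14, 2000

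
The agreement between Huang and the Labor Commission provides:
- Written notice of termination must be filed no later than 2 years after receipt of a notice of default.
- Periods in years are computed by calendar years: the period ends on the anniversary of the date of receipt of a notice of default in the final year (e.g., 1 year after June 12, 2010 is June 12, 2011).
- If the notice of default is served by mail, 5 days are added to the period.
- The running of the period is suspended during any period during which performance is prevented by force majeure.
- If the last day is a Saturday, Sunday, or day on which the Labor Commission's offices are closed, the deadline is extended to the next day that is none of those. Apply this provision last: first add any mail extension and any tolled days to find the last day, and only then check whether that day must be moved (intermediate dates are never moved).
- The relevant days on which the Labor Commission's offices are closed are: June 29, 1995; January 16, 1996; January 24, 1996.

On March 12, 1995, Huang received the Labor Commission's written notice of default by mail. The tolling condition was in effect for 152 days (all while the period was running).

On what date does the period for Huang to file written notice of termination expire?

2 years after March 12, 1995 is March 12, 1997.
Service was by mail, adding 5 days: March 12, 1997 + 5 days = March 17, 1997.
Tolling adds 152 days: March 17, 1997 + 152 days = August 16, 1997.
August 16, 1997 is Saturday; August 17, 1997 is Sunday. The next qualifying day is August 18, 1997.

August 18, 1997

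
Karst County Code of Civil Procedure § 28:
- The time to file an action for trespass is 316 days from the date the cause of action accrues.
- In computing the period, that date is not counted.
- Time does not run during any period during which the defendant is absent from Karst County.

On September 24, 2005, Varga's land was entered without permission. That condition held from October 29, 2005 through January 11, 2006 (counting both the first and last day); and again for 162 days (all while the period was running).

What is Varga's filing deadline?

316 days after September 24, 2005 is August 6, 2006.
From October 29, 2005 through January 11, 2006 inclusive is 75 days; tolling adds 75 days: August 6, 2006 + 75 days = October 20, 2006.
Tolling adds 162 days: October 20, 2006 + 162 days = March 31, 2007.

March 31, 2007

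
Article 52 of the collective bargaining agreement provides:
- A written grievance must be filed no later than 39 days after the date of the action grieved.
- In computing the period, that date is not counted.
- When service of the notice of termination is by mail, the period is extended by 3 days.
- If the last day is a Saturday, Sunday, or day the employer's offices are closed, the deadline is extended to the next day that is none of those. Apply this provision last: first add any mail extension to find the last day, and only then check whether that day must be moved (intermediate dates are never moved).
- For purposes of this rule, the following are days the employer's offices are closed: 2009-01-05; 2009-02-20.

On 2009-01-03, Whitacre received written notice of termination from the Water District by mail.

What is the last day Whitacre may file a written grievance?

39 days after 2009-01-03 is February 11, 2009.
Service was by mail, adding 3 days: February 11, 2009 + 3 days = February 14, 2009.
February 14, 2009 is Saturday; February 15, 2009 is Sunday. The next qualifying day is February 16, 2009.

February 16, 2009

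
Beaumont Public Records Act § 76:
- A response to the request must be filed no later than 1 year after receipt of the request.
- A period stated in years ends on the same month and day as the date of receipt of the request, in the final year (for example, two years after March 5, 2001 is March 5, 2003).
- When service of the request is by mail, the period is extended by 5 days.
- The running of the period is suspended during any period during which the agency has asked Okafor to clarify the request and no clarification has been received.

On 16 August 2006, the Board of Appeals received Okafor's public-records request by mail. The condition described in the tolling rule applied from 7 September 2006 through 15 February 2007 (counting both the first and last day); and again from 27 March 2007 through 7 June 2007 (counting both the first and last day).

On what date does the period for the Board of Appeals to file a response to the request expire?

April 12, 2008

1 year after 16 August 2006 is August 16, 2007.
Service was by mail, adding 5 days: August 16, 2007 + 5 days = August 21, 2007.
From September 7, 2006 through February 15, 2007 inclusive is 162 days; tolling adds 162 days: August 21, 2007 + 162 days = January 30, 2008.
From March 27, 2007 through June 7, 2007 inclusive is 73 days; tolling adds 73 days: January 30, 2008 + 73 days = April 12, 2008.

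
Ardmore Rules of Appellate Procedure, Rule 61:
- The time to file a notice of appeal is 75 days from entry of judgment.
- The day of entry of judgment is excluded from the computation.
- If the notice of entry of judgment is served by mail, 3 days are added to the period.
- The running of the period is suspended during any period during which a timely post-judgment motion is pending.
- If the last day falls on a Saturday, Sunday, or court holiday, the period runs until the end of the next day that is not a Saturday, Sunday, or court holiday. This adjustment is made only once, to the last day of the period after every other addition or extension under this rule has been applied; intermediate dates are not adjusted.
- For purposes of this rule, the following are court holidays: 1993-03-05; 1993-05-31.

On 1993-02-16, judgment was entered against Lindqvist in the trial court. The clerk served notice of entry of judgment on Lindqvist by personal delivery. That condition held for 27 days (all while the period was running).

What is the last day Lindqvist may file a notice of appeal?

June 1, 1993

75 days after 1993-02-16 is May 2, 1993.
Service was not by mail, so no mail extension applies.
Tolling adds 27 days: May 2, 1993 + 27 days = May 29, 1993.
May 29, 1993 is Saturday; May 30, 1993 is Sunday; May 31, 1993 is a listed holiday. The next qualifying day is June 1, 1993.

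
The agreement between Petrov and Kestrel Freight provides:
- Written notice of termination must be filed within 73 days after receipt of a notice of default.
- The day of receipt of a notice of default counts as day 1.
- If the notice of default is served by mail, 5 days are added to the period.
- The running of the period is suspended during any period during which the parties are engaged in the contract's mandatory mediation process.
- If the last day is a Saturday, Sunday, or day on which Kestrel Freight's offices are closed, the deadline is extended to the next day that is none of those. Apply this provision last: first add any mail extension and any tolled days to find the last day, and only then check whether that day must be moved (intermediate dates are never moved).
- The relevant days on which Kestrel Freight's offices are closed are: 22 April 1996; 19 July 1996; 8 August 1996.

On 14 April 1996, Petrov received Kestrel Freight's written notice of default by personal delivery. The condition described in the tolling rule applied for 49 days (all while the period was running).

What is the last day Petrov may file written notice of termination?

August 13, 1996

Counting 14 April 1996 as day 1, day 73 is June 25, 1996.
Service was not by mail, so no mail extension applies.
Tolling adds 49 days: June 25, 1996 + 49 days = August 13, 1996.
August 13, 1996 is a Tuesday and not a day on which Kestrel Freight's offices are closed, so no extension applies.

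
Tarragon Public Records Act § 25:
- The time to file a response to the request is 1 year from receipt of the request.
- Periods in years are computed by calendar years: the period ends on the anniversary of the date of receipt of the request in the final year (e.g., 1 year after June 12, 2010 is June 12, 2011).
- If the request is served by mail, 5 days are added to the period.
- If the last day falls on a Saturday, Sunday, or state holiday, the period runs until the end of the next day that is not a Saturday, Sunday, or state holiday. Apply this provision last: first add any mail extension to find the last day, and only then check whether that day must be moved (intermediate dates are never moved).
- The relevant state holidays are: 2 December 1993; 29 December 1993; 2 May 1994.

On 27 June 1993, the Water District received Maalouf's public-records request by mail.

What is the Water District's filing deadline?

1 year after 27 June 1993 is June 27, 1994.
Service was by mail, adding 5 days: June 27, 1994 + 5 days = July 2, 1994.
July 2, 1994 is Saturday; July 3, 1994 is Sunday. The next qualifying day is July 4, 1994.

July 4, 1994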